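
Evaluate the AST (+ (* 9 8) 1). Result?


Evaluate inner: (* 9 8) = 72
Evaluate root: (+ 72 1) = 73
Result: 73


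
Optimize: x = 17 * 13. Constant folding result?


17 * 13 = 221 at compile time
Optimized: x = 221


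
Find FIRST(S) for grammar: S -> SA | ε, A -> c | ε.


Per alternative of S: FIRST(SA) = {c, ε}; FIRST(ε) = {ε}
FIRST(S) = {c, ε}


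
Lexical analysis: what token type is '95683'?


Pattern: digits only
Type: INTEGER_LITERAL


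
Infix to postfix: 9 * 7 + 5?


Left to right (same or higher precedence on left)
Postfix: 9 7 * 5 +


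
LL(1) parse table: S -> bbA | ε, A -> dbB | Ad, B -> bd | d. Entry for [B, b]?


For [B, b]: 'b' ∈ FIRST(bd)
Entry: B -> bd


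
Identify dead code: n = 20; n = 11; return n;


first assignment to n is overwritten before any read
Dead: 'n = 20'


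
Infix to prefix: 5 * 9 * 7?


left-to-right (same/higher precedence on left): tree is (* (* 5 9) 7)
Prefix: * * 5 9 7


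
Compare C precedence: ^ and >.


'>' is relational (level 7); '^' is bitwise XOR (level 4)
Higher level binds tighter
'>' has higher precedence than '^'


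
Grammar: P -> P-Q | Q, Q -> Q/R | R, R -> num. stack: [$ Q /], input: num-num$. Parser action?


no handle; shift 'num'
Action: shift


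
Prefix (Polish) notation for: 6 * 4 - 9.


left-to-right (same/higher precedence on left): tree is (- (* 6 4) 9)
Prefix: - * 6 4 9


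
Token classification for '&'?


Pattern: operator symbol
Type: OPERATOR


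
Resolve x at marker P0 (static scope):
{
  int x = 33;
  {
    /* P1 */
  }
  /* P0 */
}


x declared in the same block as P0
x = 33


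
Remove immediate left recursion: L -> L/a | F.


Left-recursive alternatives: L/a; non-recursive: F
Introduce L': L -> FL', L' -> /aL' | ε


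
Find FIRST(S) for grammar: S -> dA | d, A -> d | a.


Per alternative of S: FIRST(dA) = {d}; FIRST(d) = {d}
FIRST(S) = {d}


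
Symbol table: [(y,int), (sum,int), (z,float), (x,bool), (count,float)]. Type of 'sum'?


Lookup 'sum' → type int


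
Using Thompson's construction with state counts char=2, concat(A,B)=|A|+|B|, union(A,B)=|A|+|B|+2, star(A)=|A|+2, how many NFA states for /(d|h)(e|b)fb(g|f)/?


Syntax tree has 8 char leaf(s), 3 union(s), 0 star(s)
chars contribute 8×2 = 16; each union adds +2; each star adds +2
Total: 16 + 6 + 0 = 22 states


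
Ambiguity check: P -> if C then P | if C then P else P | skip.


dangling else: 'if C then if C then skip else skip' parses two ways
Ambiguous


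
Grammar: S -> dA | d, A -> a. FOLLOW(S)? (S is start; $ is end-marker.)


$ ∈ FOLLOW(S). For each A -> αBβ: add FIRST(β)\{ε} to FOLLOW(B); if β nullable, add FOLLOW(A).
FOLLOW(S) = {$}


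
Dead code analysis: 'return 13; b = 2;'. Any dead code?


statement follows a return and is unreachable
Dead: 'b = 2'


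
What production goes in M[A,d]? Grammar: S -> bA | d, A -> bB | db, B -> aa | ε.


For [A, d]: 'd' ∈ FIRST(db)
Entry: A -> db


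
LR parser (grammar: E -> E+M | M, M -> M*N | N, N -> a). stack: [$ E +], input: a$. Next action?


no handle ('E+' is not any RHS); shift 'a'
Action: shift


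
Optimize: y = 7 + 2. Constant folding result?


7 + 2 = 9 at compile time
Optimized: y = 9


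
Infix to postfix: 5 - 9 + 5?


Left to right (same or higher precedence on left)
Postfix: 5 9 - 5 +


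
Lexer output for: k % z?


Scan left to right, longest-match per lexeme
Tokens: ID(k), OP(%), ID(z)


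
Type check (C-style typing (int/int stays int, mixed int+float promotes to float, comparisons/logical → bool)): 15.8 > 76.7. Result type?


Operand types: float > float
Rule: comparison yields bool
Result type: bool


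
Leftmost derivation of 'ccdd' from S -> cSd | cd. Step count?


Derivation: S => cSd => ccdd
Steps: 2


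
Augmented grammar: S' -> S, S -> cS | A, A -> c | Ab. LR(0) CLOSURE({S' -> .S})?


Start: S' -> .S
For each item with dot before a nonterminal B, add B -> .γ for every B-production
Closure: [S' -> .S, S -> .cS, S -> .A, A -> .c, A -> .Ab]


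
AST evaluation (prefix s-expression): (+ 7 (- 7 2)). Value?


Evaluate inner: (- 7 2) = 5
Evaluate root: (+ 7 5) = 12
Result: 12


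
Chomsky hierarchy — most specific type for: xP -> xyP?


LHS has context (more than one symbol) and |LHS| ≤ |RHS|
Classification: Type 1 (Context-Sensitive)


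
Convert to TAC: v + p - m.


Break into single-operator statements:
t1 = v + p
t2 = t1 - m


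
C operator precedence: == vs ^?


'==' is equality (level 6); '^' is bitwise XOR (level 4)
Higher level binds tighter
'==' has higher precedence than '^'


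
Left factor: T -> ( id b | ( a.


Common prefix: '('
Factored: T -> ( T', T' -> id b | a


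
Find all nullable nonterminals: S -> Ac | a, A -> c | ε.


A nonterminal is nullable iff some alternative derives ε (directly, or every symbol in it is nullable)
Nullable: {A}


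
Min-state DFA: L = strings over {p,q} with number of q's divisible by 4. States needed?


Track (count of q) mod 4: states 0..3, accept at 0
Minimal DFA: 4 states


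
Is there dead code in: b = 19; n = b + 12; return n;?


b is read by n's definition; n is returned
No dead code


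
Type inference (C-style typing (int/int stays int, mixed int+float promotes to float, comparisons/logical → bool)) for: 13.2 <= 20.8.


Operand types: float <= float
Rule: comparison yields bool
Result type: bool


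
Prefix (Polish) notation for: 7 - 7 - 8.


left-to-right (same/higher precedence on left): tree is (- (- 7 7) 8)
Prefix: - - 7 7 8


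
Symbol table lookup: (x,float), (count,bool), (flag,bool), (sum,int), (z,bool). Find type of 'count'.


Lookup 'count' → type bool


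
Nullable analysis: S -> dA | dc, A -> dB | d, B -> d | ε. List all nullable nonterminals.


A nonterminal is nullable iff some alternative derives ε (directly, or every symbol in it is nullable)
Nullable: {B}


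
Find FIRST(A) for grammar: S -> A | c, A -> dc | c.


Per alternative of A: FIRST(dc) = {d}; FIRST(c) = {c}
FIRST(A) = {c, d}


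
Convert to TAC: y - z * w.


Break into single-operator statements:
t1 = z * w
t2 = y - t1


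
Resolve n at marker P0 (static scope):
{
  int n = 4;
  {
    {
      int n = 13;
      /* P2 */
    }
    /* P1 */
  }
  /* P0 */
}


n declared in the same block as P0
n = 4


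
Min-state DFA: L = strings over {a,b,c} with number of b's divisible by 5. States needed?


Track (count of b) mod 5: states 0..4, accept at 0
Minimal DFA: 5 states


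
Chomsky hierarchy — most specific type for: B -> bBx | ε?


Single nonterminal LHS, but b^n x^n is not regular
Classification: Type 2 (Context-Free)


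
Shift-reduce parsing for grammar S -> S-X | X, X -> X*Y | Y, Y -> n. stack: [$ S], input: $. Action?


start symbol S on stack, input exhausted
Action: accept


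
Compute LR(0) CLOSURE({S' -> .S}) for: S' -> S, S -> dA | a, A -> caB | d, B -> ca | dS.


Start: S' -> .S
For each item with dot before a nonterminal B, add B -> .γ for every B-production
Closure: [S' -> .S, S -> .dA, S -> .a]


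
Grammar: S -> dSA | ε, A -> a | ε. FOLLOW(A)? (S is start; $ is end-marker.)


$ ∈ FOLLOW(S). For each A -> αBβ: add FIRST(β)\{ε} to FOLLOW(B); if β nullable, add FOLLOW(A).
FOLLOW(A) = {$, a}


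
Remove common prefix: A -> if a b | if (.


Common prefix: 'if'
Factored: A -> if A', A' -> a b | (


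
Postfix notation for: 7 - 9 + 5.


Left to right (same or higher precedence on left)
Postfix: 7 9 - 5 +


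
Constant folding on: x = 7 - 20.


7 - 20 = -13 at compile time
Optimized: x = -13


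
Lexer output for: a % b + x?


Scan left to right, longest-match per lexeme
Tokens: ID(a), OP(%), ID(b), OP(+), ID(x)


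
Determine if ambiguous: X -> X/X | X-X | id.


'id/id-id' has two parse trees (no precedence encoded between / and -)
Ambiguous


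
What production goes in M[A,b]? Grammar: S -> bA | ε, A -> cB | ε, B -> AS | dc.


For [A, b]: ε is nullable and 'b' ∈ FOLLOW(A)
Entry: A -> ε


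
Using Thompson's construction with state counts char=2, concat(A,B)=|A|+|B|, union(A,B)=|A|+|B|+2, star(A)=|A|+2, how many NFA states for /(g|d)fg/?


Syntax tree has 4 char leaf(s), 1 union(s), 0 star(s)
chars contribute 4×2 = 8; each union adds +2; each star adds +2
Total: 8 + 2 + 0 = 10 states


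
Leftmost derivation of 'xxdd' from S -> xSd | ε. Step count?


Derivation: S => xSd => xxSdd => xxdd
Steps: 3


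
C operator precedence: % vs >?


'%' is multiplicative (level 10); '>' is relational (level 7)
Higher level binds tighter
'%' has higher precedence than '>'


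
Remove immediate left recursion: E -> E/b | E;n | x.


Left-recursive alternatives: E/b, E;n; non-recursive: x
Introduce E': E -> xE', E' -> /bE' | ;nE' | ε


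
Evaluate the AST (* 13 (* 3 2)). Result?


Evaluate inner: (* 3 2) = 6
Evaluate root: (* 13 6) = 78
Result: 78


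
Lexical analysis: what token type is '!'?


Pattern: operator symbol
Type: OPERATOR


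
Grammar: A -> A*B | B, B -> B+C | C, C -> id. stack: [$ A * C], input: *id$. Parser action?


'C' (not preceded by B+) is the handle for B -> C
Action: reduce (B -> C)


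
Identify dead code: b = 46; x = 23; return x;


b is assigned but never read
Dead: 'b = 46'


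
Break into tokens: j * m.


Scan left to right, longest-match per lexeme
Tokens: ID(j), OP(*), ID(m)


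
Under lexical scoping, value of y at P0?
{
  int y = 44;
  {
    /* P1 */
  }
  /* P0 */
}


y declared in the same block as P0
y = 44


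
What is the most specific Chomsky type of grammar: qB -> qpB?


LHS has context (more than one symbol) and |LHS| ≤ |RHS|
Classification: Type 1 (Context-Sensitive)


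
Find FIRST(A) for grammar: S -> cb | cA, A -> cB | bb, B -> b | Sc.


Per alternative of A: FIRST(cB) = {c}; FIRST(bb) = {b}
FIRST(A) = {b, c}


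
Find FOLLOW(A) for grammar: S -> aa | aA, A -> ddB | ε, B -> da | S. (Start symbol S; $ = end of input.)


$ ∈ FOLLOW(S). For each A -> αBβ: add FIRST(β)\{ε} to FOLLOW(B); if β nullable, add FOLLOW(A).
FOLLOW(A) = {$}


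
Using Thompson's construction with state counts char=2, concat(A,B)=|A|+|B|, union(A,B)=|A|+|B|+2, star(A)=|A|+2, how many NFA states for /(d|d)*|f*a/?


Syntax tree has 4 char leaf(s), 2 union(s), 2 star(s)
chars contribute 4×2 = 8; each union adds +2; each star adds +2
Total: 8 + 4 + 4 = 16 states


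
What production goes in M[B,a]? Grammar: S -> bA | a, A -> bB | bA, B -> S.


For [B, a]: 'a' ∈ FIRST(S)
Entry: B -> S


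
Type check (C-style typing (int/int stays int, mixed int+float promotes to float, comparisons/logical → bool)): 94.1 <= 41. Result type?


Operand types: float <= int
Rule: comparison yields bool
Result type: bool


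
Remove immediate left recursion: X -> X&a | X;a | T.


Left-recursive alternatives: X&a, X;a; non-recursive: T
Introduce X': X -> TX', X' -> &aX' | ;aX' | ε


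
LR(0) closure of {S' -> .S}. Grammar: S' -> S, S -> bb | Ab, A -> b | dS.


Start: S' -> .S
For each item with dot before a nonterminal B, add B -> .γ for every B-production
Closure: [S' -> .S, S -> .bb, S -> .Ab, A -> .b, A -> .dS]


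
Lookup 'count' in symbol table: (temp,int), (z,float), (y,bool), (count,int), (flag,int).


Lookup 'count' → type int


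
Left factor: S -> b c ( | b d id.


Common prefix: 'b'
Factored: S -> b S', S' -> c ( | d id


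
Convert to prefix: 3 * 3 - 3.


left-to-right (same/higher precedence on left): tree is (- (* 3 3) 3)
Prefix: - * 3 3 3


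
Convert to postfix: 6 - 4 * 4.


* has higher precedence, evaluate 4*4 first
Postfix: 6 4 4 * -


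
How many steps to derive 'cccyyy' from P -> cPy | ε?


Derivation: P => cPy => ccPyy => cccPyyy => cccyyy
Steps: 4


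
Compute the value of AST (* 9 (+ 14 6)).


Evaluate inner: (+ 14 6) = 20
Evaluate root: (* 9 20) = 180
Result: 180


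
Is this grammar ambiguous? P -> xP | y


right-linear, alternatives start with distinct terminals 'x' vs 'y': unique leftmost derivation
Unambiguous


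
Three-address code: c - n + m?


Break into single-operator statements:
t1 = c - n
t2 = t1 + m


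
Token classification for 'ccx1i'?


Pattern: letter/underscore followed by alphanumerics, not a keyword
Type: IDENTIFIER


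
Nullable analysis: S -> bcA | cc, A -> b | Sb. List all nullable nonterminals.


A nonterminal is nullable iff some alternative derives ε (directly, or every symbol in it is nullable)
Nullable: {}


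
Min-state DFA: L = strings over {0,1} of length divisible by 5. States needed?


Track length mod 5: states 0..4, accept at 0
Minimal DFA: 5 states


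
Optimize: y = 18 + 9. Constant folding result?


18 + 9 = 27 at compile time
Optimized: y = 27


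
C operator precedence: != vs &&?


'!=' is equality (level 6); '&&' is logical AND (level 2)
Higher level binds tighter
'!=' has higher precedence than '&&'


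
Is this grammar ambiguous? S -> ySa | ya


balanced y^n…a^n: each string has a unique parse
Unambiguous


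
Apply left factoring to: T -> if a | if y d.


Common prefix: 'if'
Factored: T -> if T', T' -> a | y d


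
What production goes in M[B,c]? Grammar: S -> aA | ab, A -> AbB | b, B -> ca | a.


For [B, c]: 'c' ∈ FIRST(ca)
Entry: B -> ca


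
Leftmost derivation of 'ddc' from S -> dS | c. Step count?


Derivation: S => dS => ddS => ddc
Steps: 3


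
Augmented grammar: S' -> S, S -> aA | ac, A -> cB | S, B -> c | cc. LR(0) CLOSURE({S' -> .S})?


Start: S' -> .S
For each item with dot before a nonterminal B, add B -> .γ for every B-production
Closure: [S' -> .S, S -> .aA, S -> .ac]


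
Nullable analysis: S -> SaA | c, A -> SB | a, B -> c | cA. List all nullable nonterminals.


A nonterminal is nullable iff some alternative derives ε (directly, or every symbol in it is nullable)
Nullable: {}


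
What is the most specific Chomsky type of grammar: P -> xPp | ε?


Single nonterminal LHS, but x^n p^n is not regular
Classification: Type 2 (Context-Free)


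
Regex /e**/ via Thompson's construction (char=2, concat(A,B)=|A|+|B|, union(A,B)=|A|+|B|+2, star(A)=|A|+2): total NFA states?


Syntax tree has 1 char leaf(s), 0 union(s), 2 star(s)
chars contribute 1×2 = 2; each union adds +2; each star adds +2
Total: 2 + 0 + 4 = 6 states


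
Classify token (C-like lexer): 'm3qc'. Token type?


Pattern: letter/underscore followed by alphanumerics, not a keyword
Type: IDENTIFIER


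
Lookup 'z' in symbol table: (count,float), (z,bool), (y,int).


Lookup 'z' → type bool


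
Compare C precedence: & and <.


'<' is relational (level 7); '&' is bitwise AND (level 5)
Higher level binds tighter
'<' has higher precedence than '&'


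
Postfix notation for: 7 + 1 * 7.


* has higher precedence, evaluate 1*7 first
Postfix: 7 1 7 * +


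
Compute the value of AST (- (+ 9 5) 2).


Evaluate inner: (+ 9 5) = 14
Evaluate root: (- 14 2) = 12
Result: 12


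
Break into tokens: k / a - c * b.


Scan left to right, longest-match per lexeme
Tokens: ID(k), OP(/), ID(a), OP(-), ID(c), OP(*), ID(b)


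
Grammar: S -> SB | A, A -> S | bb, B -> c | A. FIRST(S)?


Per alternative of S: FIRST(SB) = {b}; FIRST(A) = {b}
FIRST(S) = {b}


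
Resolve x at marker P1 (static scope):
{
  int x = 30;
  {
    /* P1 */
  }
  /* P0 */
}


P1's block does not declare x; resolves to the enclosing declaration at depth 0
x = 30


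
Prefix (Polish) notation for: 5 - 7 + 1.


left-to-right (same/higher precedence on left): tree is (+ (- 5 7) 1)
Prefix: + - 5 7 1


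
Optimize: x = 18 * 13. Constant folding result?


18 * 13 = 234 at compile time
Optimized: x = 234


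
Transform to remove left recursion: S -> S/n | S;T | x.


Left-recursive alternatives: S/n, S;T; non-recursive: x
Introduce S': S -> xS', S' -> /nS' | ;TS' | ε


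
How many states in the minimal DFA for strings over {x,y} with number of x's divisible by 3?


Track (count of x) mod 3: states 0..2, accept at 0
Minimal DFA: 3 states


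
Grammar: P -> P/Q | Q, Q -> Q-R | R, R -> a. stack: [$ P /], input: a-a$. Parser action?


no handle ('P/' is not any RHS); shift 'a'
Action: shift


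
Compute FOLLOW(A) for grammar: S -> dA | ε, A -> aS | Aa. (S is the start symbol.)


$ ∈ FOLLOW(S). For each A -> αBβ: add FIRST(β)\{ε} to FOLLOW(B); if β nullable, add FOLLOW(A).
FOLLOW(A) = {$, a}


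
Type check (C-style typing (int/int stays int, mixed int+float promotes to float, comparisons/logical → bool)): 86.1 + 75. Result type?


Operand types: float + int
Rule: mixed int/float promotes to float; int/int stays int
Result type: float


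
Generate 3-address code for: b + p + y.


Break into single-operator statements:
t1 = b + p
t2 = t1 + y


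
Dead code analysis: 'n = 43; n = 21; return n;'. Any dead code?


first assignment to n is overwritten before any read
Dead: 'n = 43'


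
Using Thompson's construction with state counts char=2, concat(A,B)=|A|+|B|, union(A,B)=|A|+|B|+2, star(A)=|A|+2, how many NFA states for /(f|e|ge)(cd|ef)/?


Syntax tree has 8 char leaf(s), 3 union(s), 0 star(s)
chars contribute 8×2 = 16; each union adds +2; each star adds +2
Total: 16 + 6 + 0 = 22 states


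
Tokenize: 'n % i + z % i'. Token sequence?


Scan left to right, longest-match per lexeme
Tokens: ID(n), OP(%), ID(i), OP(+), ID(z), OP(%), ID(i)


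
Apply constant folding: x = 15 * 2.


15 * 2 = 30 at compile time
Optimized: x = 30


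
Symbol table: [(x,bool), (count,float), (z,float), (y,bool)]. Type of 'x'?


Lookup 'x' → type bool


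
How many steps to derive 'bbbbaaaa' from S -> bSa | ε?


Derivation: S => bSa => bbSaa => bbbSaaa => bbbbSaaaa => bbbbaaaa
Steps: 5


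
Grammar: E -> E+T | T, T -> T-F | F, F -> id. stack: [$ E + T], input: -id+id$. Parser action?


'-' can extend T; shift to build T -> T-F
Action: shift


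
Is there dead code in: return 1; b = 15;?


statement follows a return and is unreachable
Dead: 'b = 15'


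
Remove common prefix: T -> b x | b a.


Common prefix: 'b'
Factored: T -> b T', T' -> x | a


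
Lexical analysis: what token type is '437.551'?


Pattern: digits with a decimal point
Type: FLOAT_LITERAL


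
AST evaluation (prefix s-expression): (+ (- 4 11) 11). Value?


Evaluate inner: (- 4 11) = -7
Evaluate root: (+ -7 11) = 4
Result: 4


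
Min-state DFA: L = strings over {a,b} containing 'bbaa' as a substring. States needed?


KMP-style automaton: 4 progress states + 1 absorbing accept = 5
Minimal DFA: 5 states


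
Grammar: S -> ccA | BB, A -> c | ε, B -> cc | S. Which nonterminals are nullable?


A nonterminal is nullable iff some alternative derives ε (directly, or every symbol in it is nullable)
Nullable: {A}


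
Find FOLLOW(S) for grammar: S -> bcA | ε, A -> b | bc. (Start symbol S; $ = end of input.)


$ ∈ FOLLOW(S). For each A -> αBβ: add FIRST(β)\{ε} to FOLLOW(B); if β nullable, add FOLLOW(A).
FOLLOW(S) = {$}


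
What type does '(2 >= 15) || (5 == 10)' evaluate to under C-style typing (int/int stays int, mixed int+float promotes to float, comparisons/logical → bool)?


Operand types: bool || bool
Rule: logical operators take bool operands and yield bool
Result type: bool


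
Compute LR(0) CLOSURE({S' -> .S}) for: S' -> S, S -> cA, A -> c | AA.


Start: S' -> .S
For each item with dot before a nonterminal B, add B -> .γ for every B-production
Closure: [S' -> .S, S -> .cA]


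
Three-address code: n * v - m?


Break into single-operator statements:
t1 = n * v
t2 = t1 - m


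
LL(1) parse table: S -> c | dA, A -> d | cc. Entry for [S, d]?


For [S, d]: 'd' ∈ FIRST(dA)
Entry: S -> dA


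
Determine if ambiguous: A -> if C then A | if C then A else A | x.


dangling else: 'if C then if C then x else x' parses two ways
Ambiguous


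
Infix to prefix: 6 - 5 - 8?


left-to-right (same/higher precedence on left): tree is (- (- 6 5) 8)
Prefix: - - 6 5 8


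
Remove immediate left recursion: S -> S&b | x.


Left-recursive alternatives: S&b; non-recursive: x
Introduce S': S -> xS', S' -> &bS' | ε


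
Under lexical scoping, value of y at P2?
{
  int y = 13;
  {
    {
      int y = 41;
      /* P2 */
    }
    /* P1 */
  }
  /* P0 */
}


y declared in the same block as P2
y = 41


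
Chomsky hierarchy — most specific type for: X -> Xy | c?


Left-linear: every RHS is a terminal or one nonterminal followed by a terminal
Classification: Type 3 (Regular)


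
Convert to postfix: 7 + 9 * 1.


* has higher precedence, evaluate 9*1 first
Postfix: 7 9 1 * +


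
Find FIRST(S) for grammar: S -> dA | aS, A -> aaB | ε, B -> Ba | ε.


Per alternative of S: FIRST(dA) = {d}; FIRST(aS) = {a}
FIRST(S) = {a, d}


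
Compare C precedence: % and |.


'%' is multiplicative (level 10); '|' is bitwise OR (level 3)
Higher level binds tighter
'%' has higher precedence than '|'


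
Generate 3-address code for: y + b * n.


Break into single-operator statements:
t1 = b * n
t2 = y + t1


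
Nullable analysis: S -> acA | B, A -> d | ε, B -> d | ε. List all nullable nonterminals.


A nonterminal is nullable iff some alternative derives ε (directly, or every symbol in it is nullable)
Nullable: {A, B, S}


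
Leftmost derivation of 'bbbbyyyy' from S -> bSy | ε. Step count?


Derivation: S => bSy => bbSyy => bbbSyyy => bbbbSyyyy => bbbbyyyy
Steps: 5


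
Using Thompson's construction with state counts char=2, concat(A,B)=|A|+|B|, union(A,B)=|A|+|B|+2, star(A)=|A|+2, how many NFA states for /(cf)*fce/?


Syntax tree has 5 char leaf(s), 0 union(s), 1 star(s)
chars contribute 5×2 = 10; each union adds +2; each star adds +2
Total: 10 + 0 + 2 = 12 states


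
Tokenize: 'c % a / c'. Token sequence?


Scan left to right, longest-match per lexeme
Tokens: ID(c), OP(%), ID(a), OP(/), ID(c)


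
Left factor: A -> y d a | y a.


Common prefix: 'y'
Factored: A -> y A', A' -> d a | a


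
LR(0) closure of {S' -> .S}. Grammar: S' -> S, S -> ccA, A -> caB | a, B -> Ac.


Start: S' -> .S
For each item with dot before a nonterminal B, add B -> .γ for every B-production
Closure: [S' -> .S, S -> .ccA]


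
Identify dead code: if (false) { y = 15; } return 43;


condition is constant false, so the whole block is unreachable
Dead: 'if (false) { y = 15; }'


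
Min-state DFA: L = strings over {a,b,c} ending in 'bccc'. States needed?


Track the longest suffix of input matching a prefix of 'bccc': 5 classes (prefixes of length 0..4)
Minimal DFA: 5 states


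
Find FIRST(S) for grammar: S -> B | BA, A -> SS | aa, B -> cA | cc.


Per alternative of S: FIRST(B) = {c}; FIRST(BA) = {c}
FIRST(S) = {c}


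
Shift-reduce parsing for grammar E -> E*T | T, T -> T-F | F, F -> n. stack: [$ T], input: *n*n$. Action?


lookahead ∉ {-} so T won't extend; reduce E -> T
Action: reduce (E -> T)


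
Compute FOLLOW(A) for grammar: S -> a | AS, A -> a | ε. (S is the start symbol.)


$ ∈ FOLLOW(S). For each A -> αBβ: add FIRST(β)\{ε} to FOLLOW(B); if β nullable, add FOLLOW(A).
FOLLOW(A) = {a}


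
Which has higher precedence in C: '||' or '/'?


'/' is multiplicative (level 10); '||' is logical OR (level 1)
Higher level binds tighter
'/' has higher precedence than '||'


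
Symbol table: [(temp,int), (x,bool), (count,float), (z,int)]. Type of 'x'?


Lookup 'x' → type bool


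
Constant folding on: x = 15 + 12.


15 + 12 = 27 at compile time
Optimized: x = 27


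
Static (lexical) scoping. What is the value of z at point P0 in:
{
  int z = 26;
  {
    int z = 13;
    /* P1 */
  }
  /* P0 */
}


z declared in the same block as P0
z = 26


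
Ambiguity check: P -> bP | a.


right-linear, alternatives start with distinct terminals 'b' vs 'a': unique leftmost derivation
Unambiguous


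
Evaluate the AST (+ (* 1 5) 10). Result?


Evaluate inner: (* 1 5) = 5
Evaluate root: (+ 5 10) = 15
Result: 15


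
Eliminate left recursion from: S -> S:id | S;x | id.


Left-recursive alternatives: S:id, S;x; non-recursive: id
Introduce S': S -> idS', S' -> :idS' | ;xS' | ε


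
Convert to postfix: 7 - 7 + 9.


Left to right (same or higher precedence on left)
Postfix: 7 7 - 9 +


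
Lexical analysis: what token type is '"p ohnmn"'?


Pattern: double-quoted sequence
Type: STRING_LITERAL


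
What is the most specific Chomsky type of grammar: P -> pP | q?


Right-linear: every RHS is a terminal or a terminal followed by one nonterminal
Classification: Type 3 (Regular)


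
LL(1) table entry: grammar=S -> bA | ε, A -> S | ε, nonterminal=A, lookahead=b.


For [A, b]: 'b' ∈ FIRST(S)
Entry: A -> S


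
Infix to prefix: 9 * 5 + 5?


left-to-right (same/higher precedence on left): tree is (+ (* 9 5) 5)
Prefix: + * 9 5 5


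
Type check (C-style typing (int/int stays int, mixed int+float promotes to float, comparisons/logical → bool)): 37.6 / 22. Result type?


Operand types: float / int
Rule: mixed int/float promotes to float; int/int stays int
Result type: float


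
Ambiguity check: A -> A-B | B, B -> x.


precedence layered via separate nonterminal B: deterministic
Unambiguous


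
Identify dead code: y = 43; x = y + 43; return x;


y is read by x's definition; x is returned
No dead code


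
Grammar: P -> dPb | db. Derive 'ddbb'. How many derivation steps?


Derivation: P => dPb => ddbb
Steps: 2


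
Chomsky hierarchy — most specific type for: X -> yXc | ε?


Single nonterminal LHS, but y^n c^n is not regular
Classification: Type 2 (Context-Free)


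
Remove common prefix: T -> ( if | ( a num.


Common prefix: '('
Factored: T -> ( T', T' -> if | a num


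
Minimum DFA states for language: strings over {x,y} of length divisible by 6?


Track length mod 6: states 0..5, accept at 0
Minimal DFA: 6 states


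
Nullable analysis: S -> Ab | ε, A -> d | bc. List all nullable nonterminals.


A nonterminal is nullable iff some alternative derives ε (directly, or every symbol in it is nullable)
Nullable: {S}


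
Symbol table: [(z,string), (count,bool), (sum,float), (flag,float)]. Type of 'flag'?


Lookup 'flag' → type float


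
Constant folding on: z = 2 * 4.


2 * 4 = 8 at compile time
Optimized: z = 8


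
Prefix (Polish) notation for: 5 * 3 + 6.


left-to-right (same/higher precedence on left): tree is (+ (* 5 3) 6)
Prefix: + * 5 3 6


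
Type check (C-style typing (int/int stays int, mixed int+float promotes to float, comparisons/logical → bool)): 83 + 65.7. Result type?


Operand types: int + float
Rule: mixed int/float promotes to float; int/int stays int
Result type: float


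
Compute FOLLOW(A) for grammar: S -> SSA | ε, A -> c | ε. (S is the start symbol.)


$ ∈ FOLLOW(S). For each A -> αBβ: add FIRST(β)\{ε} to FOLLOW(B); if β nullable, add FOLLOW(A).
FOLLOW(A) = {$, c}


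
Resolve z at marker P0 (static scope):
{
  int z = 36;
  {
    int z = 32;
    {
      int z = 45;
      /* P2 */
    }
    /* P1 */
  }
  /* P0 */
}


z declared in the same block as P0
z = 36


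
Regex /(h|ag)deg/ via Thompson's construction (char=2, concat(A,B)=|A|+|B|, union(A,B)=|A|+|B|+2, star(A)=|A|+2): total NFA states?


Syntax tree has 6 char leaf(s), 1 union(s), 0 star(s)
chars contribute 6×2 = 12; each union adds +2; each star adds +2
Total: 12 + 2 + 0 = 14 states


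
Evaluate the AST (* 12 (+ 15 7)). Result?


Evaluate inner: (+ 15 7) = 22
Evaluate root: (* 12 22) = 264
Result: 264


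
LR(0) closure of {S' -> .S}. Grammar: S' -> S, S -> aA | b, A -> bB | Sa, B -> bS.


Start: S' -> .S
For each item with dot before a nonterminal B, add B -> .γ for every B-production
Closure: [S' -> .S, S -> .aA, S -> .b]


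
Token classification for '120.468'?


Pattern: digits with a decimal point
Type: FLOAT_LITERAL


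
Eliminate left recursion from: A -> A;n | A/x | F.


Left-recursive alternatives: A;n, A/x; non-recursive: F
Introduce A': A -> FA', A' -> ;nA' | /xA' | ε


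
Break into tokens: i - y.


Scan left to right, longest-match per lexeme
Tokens: ID(i), OP(-), ID(y)


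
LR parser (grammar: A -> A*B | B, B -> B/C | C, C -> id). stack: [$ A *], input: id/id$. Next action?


no handle ('A*' is not any RHS); shift 'id'
Action: shift


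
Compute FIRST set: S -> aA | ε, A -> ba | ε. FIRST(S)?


Per alternative of S: FIRST(aA) = {a}; FIRST(ε) = {ε}
FIRST(S) = {a, ε}


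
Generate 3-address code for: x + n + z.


Break into single-operator statements:
t1 = x + n
t2 = t1 + z


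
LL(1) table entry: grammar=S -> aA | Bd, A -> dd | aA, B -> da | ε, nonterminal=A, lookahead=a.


For [A, a]: 'a' ∈ FIRST(aA)
Entry: A -> aA


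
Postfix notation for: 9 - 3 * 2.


* has higher precedence, evaluate 3*2 first
Postfix: 9 3 2 * -


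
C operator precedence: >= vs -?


'-' is additive (level 9); '>=' is relational (level 7)
Higher level binds tighter
'-' has higher precedence than '>='


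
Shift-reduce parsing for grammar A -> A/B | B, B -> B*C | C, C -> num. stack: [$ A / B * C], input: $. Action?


handle 'B*C' on top
Action: reduce (B -> B*C)


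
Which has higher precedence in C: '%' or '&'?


'%' is multiplicative (level 10); '&' is bitwise AND (level 5)
Higher level binds tighter
'%' has higher precedence than '&'


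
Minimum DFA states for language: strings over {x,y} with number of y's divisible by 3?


Track (count of y) mod 3: states 0..2, accept at 0
Minimal DFA: 3 states


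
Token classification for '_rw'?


Pattern: letter/underscore followed by alphanumerics, not a keyword
Type: IDENTIFIER


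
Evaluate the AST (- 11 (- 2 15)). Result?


Evaluate inner: (- 2 15) = -13
Evaluate root: (- 11 -13) = 24
Result: 24


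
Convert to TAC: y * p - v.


Break into single-operator statements:
t1 = y * p
t2 = t1 - v


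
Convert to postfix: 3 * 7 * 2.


Left to right (same or higher precedence on left)
Postfix: 3 7 * 2 *


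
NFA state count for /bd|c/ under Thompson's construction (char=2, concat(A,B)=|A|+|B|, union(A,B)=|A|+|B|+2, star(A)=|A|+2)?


Syntax tree has 3 char leaf(s), 1 union(s), 0 star(s)
chars contribute 3×2 = 6; each union adds +2; each star adds +2
Total: 6 + 2 + 0 = 8 states


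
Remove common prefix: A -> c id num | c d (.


Common prefix: 'c'
Factored: A -> c A', A' -> id num | d (


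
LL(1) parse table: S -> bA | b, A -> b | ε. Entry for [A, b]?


For [A, b]: 'b' ∈ FIRST(b)
Entry: A -> b


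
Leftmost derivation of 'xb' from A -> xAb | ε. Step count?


Derivation: A => xAb => xb
Steps: 2


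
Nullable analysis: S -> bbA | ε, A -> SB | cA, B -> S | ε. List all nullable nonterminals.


A nonterminal is nullable iff some alternative derives ε (directly, or every symbol in it is nullable)
Nullable: {A, B, S}


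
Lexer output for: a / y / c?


Scan left to right, longest-match per lexeme
Tokens: ID(a), OP(/), ID(y), OP(/), ID(c)


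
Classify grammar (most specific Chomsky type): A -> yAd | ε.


Single nonterminal LHS, but y^n d^n is not regular
Classification: Type 2 (Context-Free)


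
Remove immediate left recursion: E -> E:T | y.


Left-recursive alternatives: E:T; non-recursive: y
Introduce E': E -> yE', E' -> :TE' | ε


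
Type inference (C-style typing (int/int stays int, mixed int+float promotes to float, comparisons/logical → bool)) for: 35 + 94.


Operand types: int + int
Rule: mixed int/float promotes to float; int/int stays int
Result type: int


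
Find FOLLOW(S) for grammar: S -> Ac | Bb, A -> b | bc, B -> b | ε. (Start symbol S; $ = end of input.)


$ ∈ FOLLOW(S). For each A -> αBβ: add FIRST(β)\{ε} to FOLLOW(B); if β nullable, add FOLLOW(A).
FOLLOW(S) = {$}


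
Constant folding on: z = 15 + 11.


15 + 11 = 26 at compile time
Optimized: z = 26


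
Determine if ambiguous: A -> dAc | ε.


balanced d^n…c^n: each string has a unique parse
Unambiguous


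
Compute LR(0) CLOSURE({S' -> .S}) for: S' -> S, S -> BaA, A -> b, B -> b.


Start: S' -> .S
For each item with dot before a nonterminal B, add B -> .γ for every B-production
Closure: [S' -> .S, S -> .BaA, B -> .b]


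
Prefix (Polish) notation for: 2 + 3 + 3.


left-to-right (same/higher precedence on left): tree is (+ (+ 2 3) 3)
Prefix: + + 2 3 3


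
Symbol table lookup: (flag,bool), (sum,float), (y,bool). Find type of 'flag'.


Lookup 'flag' → type bool


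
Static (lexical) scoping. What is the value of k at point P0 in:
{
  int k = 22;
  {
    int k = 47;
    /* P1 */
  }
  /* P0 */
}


k declared in the same block as P0
k = 22


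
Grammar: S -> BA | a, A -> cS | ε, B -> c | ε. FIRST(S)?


Per alternative of S: FIRST(BA) = {c, ε}; FIRST(a) = {a}
FIRST(S) = {a, c, ε}


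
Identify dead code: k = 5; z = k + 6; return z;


k is read by z's definition; z is returned
No dead code


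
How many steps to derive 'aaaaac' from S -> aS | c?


Derivation: S => aS => aaS => aaaS => aaaaS => aaaaaS => aaaaac
Steps: 6


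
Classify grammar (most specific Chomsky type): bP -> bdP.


LHS has context (more than one symbol) and |LHS| ≤ |RHS|
Classification: Type 1 (Context-Sensitive)


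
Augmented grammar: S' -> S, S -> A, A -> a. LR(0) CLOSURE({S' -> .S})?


Start: S' -> .S
For each item with dot before a nonterminal B, add B -> .γ for every B-production
Closure: [S' -> .S, S -> .A, A -> .a]


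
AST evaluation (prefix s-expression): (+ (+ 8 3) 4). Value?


Evaluate inner: (+ 8 3) = 11
Evaluate root: (+ 11 4) = 15
Result: 15


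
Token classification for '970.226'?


Pattern: digits with a decimal point
Type: FLOAT_LITERAL


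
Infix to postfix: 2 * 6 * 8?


Left to right (same or higher precedence on left)
Postfix: 2 6 * 8 *


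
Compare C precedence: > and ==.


'>' is relational (level 7); '==' is equality (level 6)
Higher level binds tighter
'>' has higher precedence than '=='


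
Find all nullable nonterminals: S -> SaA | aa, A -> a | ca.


A nonterminal is nullable iff some alternative derives ε (directly, or every symbol in it is nullable)
Nullable: {}


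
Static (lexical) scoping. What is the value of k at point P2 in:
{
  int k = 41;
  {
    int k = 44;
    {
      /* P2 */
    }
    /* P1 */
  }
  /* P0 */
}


P2's block does not declare k; resolves to the enclosing declaration at depth 1
k = 44


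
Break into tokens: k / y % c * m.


Scan left to right, longest-match per lexeme
Tokens: ID(k), OP(/), ID(y), OP(%), ID(c), OP(*), ID(m)


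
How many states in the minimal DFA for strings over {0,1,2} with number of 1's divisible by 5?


Track (count of 1) mod 5: states 0..4, accept at 0
Minimal DFA: 5 states


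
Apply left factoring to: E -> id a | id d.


Common prefix: 'id'
Factored: E -> id E', E' -> a | d


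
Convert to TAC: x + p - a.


Break into single-operator statements:
t1 = x + p
t2 = t1 - a


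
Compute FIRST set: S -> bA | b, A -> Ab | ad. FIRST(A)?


Per alternative of A: FIRST(Ab) = {a}; FIRST(ad) = {a}
FIRST(A) = {a}


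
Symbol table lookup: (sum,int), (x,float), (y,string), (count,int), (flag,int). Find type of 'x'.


Lookup 'x' → type float


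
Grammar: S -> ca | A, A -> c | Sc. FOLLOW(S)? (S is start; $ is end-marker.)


$ ∈ FOLLOW(S). For each A -> αBβ: add FIRST(β)\{ε} to FOLLOW(B); if β nullable, add FOLLOW(A).
FOLLOW(S) = {$, c}


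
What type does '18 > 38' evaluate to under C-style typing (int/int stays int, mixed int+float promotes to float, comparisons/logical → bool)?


Operand types: int > int
Rule: comparison yields bool
Result type: bool


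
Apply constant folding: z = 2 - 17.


2 - 17 = -15 at compile time
Optimized: z = -15


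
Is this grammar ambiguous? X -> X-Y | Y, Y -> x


precedence layered via separate nonterminal Y: deterministic
Unambiguous


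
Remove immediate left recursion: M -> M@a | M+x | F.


Left-recursive alternatives: M@a, M+x; non-recursive: F
Introduce M': M -> FM', M' -> @aM' | +xM' | ε


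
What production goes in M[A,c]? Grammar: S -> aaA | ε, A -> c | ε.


For [A, c]: 'c' ∈ FIRST(c)
Entry: A -> c


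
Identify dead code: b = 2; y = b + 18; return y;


b is read by y's definition; y is returned
No dead code


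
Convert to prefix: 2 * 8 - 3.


left-to-right (same/higher precedence on left): tree is (- (* 2 8) 3)
Prefix: - * 2 8 3


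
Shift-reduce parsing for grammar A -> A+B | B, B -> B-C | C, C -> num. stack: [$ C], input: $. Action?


'C' (not preceded by B-) is the handle for B -> C
Action: reduce (B -> C)


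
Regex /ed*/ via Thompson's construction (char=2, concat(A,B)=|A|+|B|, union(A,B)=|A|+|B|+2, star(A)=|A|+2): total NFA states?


Syntax tree has 2 char leaf(s), 0 union(s), 1 star(s)
chars contribute 2×2 = 4; each union adds +2; each star adds +2
Total: 4 + 0 + 2 = 6 states


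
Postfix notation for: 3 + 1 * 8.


* has higher precedence, evaluate 1*8 first
Postfix: 3 1 8 * +


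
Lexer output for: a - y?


Scan left to right, longest-match per lexeme
Tokens: ID(a), OP(-), ID(y)


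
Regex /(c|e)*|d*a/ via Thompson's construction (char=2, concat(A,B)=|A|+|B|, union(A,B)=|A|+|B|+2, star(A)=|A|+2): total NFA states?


Syntax tree has 4 char leaf(s), 2 union(s), 2 star(s)
chars contribute 4×2 = 8; each union adds +2; each star adds +2
Total: 8 + 4 + 4 = 16 states


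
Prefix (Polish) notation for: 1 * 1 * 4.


left-to-right (same/higher precedence on left): tree is (* (* 1 1) 4)
Prefix: * * 1 1 4


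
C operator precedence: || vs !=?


'!=' is equality (level 6); '||' is logical OR (level 1)
Higher level binds tighter
'!=' has higher precedence than '||'


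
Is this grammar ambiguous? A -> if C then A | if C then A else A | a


dangling else: 'if C then if C then a else a' parses two ways
Ambiguous


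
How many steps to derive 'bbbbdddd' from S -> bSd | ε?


Derivation: S => bSd => bbSdd => bbbSddd => bbbbSdddd => bbbbdddd
Steps: 5


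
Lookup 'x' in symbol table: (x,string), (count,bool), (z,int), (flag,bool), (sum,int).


Lookup 'x' → type string


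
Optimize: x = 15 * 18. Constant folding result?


15 * 18 = 270 at compile time
Optimized: x = 270


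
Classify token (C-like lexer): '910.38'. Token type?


Pattern: digits with a decimal point
Type: FLOAT_LITERAL


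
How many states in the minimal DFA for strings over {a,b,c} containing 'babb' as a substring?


KMP-style automaton: 4 progress states + 1 absorbing accept = 5
Minimal DFA: 5 states


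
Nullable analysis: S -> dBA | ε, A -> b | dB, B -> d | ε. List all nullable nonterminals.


A nonterminal is nullable iff some alternative derives ε (directly, or every symbol in it is nullable)
Nullable: {B, S}


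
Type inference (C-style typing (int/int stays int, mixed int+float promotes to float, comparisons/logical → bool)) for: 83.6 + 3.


Operand types: float + int
Rule: mixed int/float promotes to float; int/int stays int
Result type: float
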